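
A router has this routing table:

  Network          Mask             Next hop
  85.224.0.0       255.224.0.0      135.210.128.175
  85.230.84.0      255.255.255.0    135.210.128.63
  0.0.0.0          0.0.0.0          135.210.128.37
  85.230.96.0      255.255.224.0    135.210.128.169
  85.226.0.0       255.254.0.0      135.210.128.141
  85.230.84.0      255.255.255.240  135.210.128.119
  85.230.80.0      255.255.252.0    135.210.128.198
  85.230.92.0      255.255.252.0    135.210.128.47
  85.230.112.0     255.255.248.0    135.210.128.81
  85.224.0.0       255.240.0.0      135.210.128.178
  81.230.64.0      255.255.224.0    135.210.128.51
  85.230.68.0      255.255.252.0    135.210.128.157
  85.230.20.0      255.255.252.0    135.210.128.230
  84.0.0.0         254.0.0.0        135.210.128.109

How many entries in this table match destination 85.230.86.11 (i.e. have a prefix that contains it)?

4

Prefixes containing 85.230.86.11:
  0.0.0.0/0 (default, matches everything)
  84.0.0.0/7 (84.0.0.0 - 85.255.255.255)
  85.224.0.0/11 (85.224.0.0 - 85.255.255.255)
  85.224.0.0/12 (85.224.0.0 - 85.239.255.255)
Total matching entries: 4.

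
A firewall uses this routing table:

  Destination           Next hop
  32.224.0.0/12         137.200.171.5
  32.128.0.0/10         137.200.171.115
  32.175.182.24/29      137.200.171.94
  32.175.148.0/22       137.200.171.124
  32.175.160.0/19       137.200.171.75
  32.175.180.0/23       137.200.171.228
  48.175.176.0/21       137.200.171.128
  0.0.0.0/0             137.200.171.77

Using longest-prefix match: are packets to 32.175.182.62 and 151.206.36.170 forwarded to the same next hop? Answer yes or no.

32.175.182.62: longest match 32.175.160.0/19 -> 137.200.171.75
151.206.36.170: longest match 0.0.0.0/0 -> 137.200.171.77

no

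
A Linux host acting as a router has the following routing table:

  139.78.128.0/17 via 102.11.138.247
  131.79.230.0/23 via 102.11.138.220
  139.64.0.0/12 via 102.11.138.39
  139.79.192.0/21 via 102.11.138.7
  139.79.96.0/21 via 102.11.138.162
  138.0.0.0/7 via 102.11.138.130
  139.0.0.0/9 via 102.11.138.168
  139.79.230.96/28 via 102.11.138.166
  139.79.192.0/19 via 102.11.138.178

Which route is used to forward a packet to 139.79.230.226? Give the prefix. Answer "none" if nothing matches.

139.64.0.0/12

Entries matching 139.79.230.226:
  138.0.0.0/7 (138.0.0.0 - 139.255.255.255)
  139.0.0.0/9 (139.0.0.0 - 139.127.255.255)
  139.64.0.0/12 (139.64.0.0 - 139.79.255.255)
Most specific is 139.64.0.0/12.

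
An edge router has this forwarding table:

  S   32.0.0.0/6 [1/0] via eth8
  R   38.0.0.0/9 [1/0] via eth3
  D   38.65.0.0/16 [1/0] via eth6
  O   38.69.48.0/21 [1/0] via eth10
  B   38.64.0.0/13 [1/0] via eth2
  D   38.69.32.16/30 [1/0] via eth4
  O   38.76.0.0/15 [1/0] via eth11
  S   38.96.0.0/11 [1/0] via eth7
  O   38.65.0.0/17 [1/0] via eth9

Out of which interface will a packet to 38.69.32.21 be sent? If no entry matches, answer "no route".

eth2

Routes whose prefix contains 38.69.32.21:
  38.0.0.0/9 (38.0.0.0 - 38.127.255.255) -> eth3
  38.64.0.0/13 (38.64.0.0 - 38.71.255.255) -> eth2
More-specific entries that do NOT match:
  38.69.32.16/30 (38.69.32.16 - 38.69.32.19) does not contain 38.69.32.21
  38.69.48.0/21 (38.69.48.0 - 38.69.55.255) does not contain 38.69.32.21
  38.65.0.0/17 (38.65.0.0 - 38.65.127.255) does not contain 38.69.32.21
  38.65.0.0/16 (38.65.0.0 - 38.65.255.255) does not contain 38.69.32.21
  38.76.0.0/15 (38.76.0.0 - 38.77.255.255) does not contain 38.69.32.21
Longest matching prefix is /13 -> interface eth2.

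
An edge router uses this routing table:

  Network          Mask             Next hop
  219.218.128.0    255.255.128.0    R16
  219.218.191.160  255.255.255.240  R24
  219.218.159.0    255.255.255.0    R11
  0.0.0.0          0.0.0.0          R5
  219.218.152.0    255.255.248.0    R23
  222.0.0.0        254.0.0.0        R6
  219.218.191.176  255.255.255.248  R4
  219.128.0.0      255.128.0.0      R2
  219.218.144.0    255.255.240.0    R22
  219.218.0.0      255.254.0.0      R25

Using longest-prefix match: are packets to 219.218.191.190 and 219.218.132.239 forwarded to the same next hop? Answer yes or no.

yes

219.218.191.190: longest match 219.218.128.0/17 -> R16
219.218.132.239: longest match 219.218.128.0/17 -> R16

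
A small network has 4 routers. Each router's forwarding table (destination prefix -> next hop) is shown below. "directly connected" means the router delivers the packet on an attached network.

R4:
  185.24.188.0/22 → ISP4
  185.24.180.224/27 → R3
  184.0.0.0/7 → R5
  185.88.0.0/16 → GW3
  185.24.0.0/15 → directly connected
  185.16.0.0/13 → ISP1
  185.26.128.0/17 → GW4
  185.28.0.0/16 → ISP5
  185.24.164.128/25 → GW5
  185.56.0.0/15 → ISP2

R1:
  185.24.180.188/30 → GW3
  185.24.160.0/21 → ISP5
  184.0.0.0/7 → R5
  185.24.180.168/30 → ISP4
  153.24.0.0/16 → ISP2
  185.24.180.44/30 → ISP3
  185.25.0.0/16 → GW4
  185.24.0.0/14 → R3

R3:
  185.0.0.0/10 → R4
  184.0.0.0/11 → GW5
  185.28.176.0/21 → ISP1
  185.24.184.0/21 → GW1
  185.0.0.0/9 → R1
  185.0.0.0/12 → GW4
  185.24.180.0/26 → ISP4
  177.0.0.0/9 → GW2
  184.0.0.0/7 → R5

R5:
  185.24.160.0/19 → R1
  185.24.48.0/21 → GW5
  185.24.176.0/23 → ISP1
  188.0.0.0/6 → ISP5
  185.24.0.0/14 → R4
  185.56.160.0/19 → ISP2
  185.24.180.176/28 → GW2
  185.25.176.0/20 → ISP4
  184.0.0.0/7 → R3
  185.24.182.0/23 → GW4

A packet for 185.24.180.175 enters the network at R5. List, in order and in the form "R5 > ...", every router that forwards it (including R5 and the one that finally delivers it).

R5 > R1 > R3 > R4

At R5: longest match for 185.24.180.175 is 185.24.160.0/19 -> R1
At R1: longest match for 185.24.180.175 is 185.24.0.0/14 -> R3
At R3: longest match for 185.24.180.175 is 185.0.0.0/10 -> R4
At R4: longest match for 185.24.180.175 is 185.24.0.0/15 -> directly connected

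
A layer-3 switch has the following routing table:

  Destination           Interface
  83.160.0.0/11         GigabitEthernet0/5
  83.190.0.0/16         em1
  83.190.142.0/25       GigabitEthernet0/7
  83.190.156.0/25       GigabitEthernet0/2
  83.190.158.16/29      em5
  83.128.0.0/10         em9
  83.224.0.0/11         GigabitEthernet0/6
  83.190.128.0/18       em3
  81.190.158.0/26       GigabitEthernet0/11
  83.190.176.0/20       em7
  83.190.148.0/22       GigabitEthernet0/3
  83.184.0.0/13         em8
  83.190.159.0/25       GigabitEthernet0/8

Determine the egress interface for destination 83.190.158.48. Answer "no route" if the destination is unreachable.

em3

Routes whose prefix contains 83.190.158.48:
  83.128.0.0/10 (83.128.0.0 - 83.191.255.255) -> em9
  83.160.0.0/11 (83.160.0.0 - 83.191.255.255) -> GigabitEthernet0/5
  83.184.0.0/13 (83.184.0.0 - 83.191.255.255) -> em8
  83.190.0.0/16 (83.190.0.0 - 83.190.255.255) -> em1
  83.190.128.0/18 (83.190.128.0 - 83.190.191.255) -> em3
More-specific entries that do NOT match:
  83.190.158.16/29 (83.190.158.16 - 83.190.158.23) does not contain 83.190.158.48
  81.190.158.0/26 (81.190.158.0 - 81.190.158.63) does not contain 83.190.158.48
  83.190.142.0/25 (83.190.142.0 - 83.190.142.127) does not contain 83.190.158.48
  83.190.156.0/25 (83.190.156.0 - 83.190.156.127) does not contain 83.190.158.48
  83.190.159.0/25 (83.190.159.0 - 83.190.159.127) does not contain 83.190.158.48
  83.190.148.0/22 (83.190.148.0 - 83.190.151.255) does not contain 83.190.158.48
  83.190.176.0/20 (83.190.176.0 - 83.190.191.255) does not contain 83.190.158.48
Longest matching prefix is /18 -> interface em3.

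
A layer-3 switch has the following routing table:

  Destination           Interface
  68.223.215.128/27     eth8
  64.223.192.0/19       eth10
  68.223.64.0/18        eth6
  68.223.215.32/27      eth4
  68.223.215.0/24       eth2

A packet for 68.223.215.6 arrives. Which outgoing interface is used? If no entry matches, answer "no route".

eth2

Routes whose prefix contains 68.223.215.6:
  68.223.215.0/24 (68.223.215.0 - 68.223.215.255) -> eth2
More-specific entries that do NOT match:
  68.223.215.128/27 (68.223.215.128 - 68.223.215.159) does not contain 68.223.215.6
  68.223.215.32/27 (68.223.215.32 - 68.223.215.63) does not contain 68.223.215.6
Longest matching prefix is /24 -> interface eth2.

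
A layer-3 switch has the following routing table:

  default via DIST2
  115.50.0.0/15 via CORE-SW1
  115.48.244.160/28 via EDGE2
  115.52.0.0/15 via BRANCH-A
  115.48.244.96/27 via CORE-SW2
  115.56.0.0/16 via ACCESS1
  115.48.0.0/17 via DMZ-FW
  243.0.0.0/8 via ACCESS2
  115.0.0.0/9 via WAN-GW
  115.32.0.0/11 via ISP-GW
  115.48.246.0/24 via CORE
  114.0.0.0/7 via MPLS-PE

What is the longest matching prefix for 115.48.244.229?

115.32.0.0/11

Entries matching 115.48.244.229:
  0.0.0.0/0 (default, matches everything)
  114.0.0.0/7 (114.0.0.0 - 115.255.255.255)
  115.0.0.0/9 (115.0.0.0 - 115.127.255.255)
  115.32.0.0/11 (115.32.0.0 - 115.63.255.255)
Most specific is 115.32.0.0/11.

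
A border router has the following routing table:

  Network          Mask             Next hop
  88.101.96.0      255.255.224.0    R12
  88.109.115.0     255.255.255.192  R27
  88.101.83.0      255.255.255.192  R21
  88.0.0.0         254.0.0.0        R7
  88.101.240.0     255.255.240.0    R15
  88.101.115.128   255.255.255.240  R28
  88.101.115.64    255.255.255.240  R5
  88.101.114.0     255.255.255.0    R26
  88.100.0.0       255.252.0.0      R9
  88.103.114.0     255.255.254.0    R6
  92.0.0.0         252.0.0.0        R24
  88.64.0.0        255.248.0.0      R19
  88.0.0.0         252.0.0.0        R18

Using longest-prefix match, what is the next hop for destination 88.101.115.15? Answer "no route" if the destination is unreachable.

R12

Routes whose prefix contains 88.101.115.15:
  88.0.0.0/6 (88.0.0.0 - 91.255.255.255) -> R18
  88.0.0.0/7 (88.0.0.0 - 89.255.255.255) -> R7
  88.100.0.0/14 (88.100.0.0 - 88.103.255.255) -> R9
  88.101.96.0/19 (88.101.96.0 - 88.101.127.255) -> R12
More-specific entries that do NOT match:
  88.101.115.128/28 (88.101.115.128 - 88.101.115.143) does not contain 88.101.115.15
  88.101.115.64/28 (88.101.115.64 - 88.101.115.79) does not contain 88.101.115.15
  88.109.115.0/26 (88.109.115.0 - 88.109.115.63) does not contain 88.101.115.15
  88.101.83.0/26 (88.101.83.0 - 88.101.83.63) does not contain 88.101.115.15
  88.101.114.0/24 (88.101.114.0 - 88.101.114.255) does not contain 88.101.115.15
  88.103.114.0/23 (88.103.114.0 - 88.103.115.255) does not contain 88.101.115.15
  88.101.240.0/20 (88.101.240.0 - 88.101.255.255) does not contain 88.101.115.15
Longest matching prefix is /19 -> next hop R12.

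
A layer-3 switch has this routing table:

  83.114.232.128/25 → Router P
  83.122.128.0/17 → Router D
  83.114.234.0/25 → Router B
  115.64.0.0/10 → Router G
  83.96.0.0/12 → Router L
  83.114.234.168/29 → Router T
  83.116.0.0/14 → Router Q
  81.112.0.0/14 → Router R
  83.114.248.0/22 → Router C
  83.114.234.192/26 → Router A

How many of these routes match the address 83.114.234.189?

0

No listed prefix contains 83.114.234.189.
Total matching entries: 0.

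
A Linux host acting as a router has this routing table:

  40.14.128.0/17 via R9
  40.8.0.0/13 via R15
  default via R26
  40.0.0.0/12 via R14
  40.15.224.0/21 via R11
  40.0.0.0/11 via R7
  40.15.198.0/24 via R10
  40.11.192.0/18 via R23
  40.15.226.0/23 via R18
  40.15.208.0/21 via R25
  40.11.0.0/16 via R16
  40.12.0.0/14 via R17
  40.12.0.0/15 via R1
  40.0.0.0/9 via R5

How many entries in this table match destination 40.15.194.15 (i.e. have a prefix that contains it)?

Prefixes containing 40.15.194.15:
  0.0.0.0/0 (default, matches everything)
  40.0.0.0/9 (40.0.0.0 - 40.127.255.255)
  40.0.0.0/11 (40.0.0.0 - 40.31.255.255)
  40.0.0.0/12 (40.0.0.0 - 40.15.255.255)
  40.8.0.0/13 (40.8.0.0 - 40.15.255.255)
  40.12.0.0/14 (40.12.0.0 - 40.15.255.255)
Total matching entries: 6.

6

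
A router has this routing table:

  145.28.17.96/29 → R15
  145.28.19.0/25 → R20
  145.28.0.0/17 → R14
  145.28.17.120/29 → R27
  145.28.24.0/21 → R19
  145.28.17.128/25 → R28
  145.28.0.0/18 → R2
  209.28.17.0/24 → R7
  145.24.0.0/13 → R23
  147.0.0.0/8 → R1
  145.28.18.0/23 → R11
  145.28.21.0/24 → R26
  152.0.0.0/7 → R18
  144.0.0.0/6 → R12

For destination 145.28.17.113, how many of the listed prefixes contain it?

Prefixes containing 145.28.17.113:
  144.0.0.0/6 (144.0.0.0 - 147.255.255.255)
  145.24.0.0/13 (145.24.0.0 - 145.31.255.255)
  145.28.0.0/17 (145.28.0.0 - 145.28.127.255)
  145.28.0.0/18 (145.28.0.0 - 145.28.63.255)
Total matching entries: 4.

4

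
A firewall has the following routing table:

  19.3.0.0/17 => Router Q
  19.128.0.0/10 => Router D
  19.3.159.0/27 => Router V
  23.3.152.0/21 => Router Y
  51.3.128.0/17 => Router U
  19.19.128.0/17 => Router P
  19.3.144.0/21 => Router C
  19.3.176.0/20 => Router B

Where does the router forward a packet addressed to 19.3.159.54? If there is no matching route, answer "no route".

no route

No entry's prefix contains 19.3.159.54; there is no default route.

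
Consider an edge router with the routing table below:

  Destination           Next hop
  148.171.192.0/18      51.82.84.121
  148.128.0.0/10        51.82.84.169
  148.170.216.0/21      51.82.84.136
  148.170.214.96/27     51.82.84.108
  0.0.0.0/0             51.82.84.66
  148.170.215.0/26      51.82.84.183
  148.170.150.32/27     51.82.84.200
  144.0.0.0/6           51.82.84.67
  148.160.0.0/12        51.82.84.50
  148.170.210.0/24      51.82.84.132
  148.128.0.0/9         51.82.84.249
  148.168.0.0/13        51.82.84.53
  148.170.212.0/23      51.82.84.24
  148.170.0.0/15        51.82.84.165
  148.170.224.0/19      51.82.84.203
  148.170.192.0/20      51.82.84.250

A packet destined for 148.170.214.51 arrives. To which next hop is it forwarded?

Routes whose prefix contains 148.170.214.51:
  0.0.0.0/0 (default, matches everything) -> 51.82.84.66
  148.128.0.0/9 (148.128.0.0 - 148.255.255.255) -> 51.82.84.249
  148.128.0.0/10 (148.128.0.0 - 148.191.255.255) -> 51.82.84.169
  148.160.0.0/12 (148.160.0.0 - 148.175.255.255) -> 51.82.84.50
  148.168.0.0/13 (148.168.0.0 - 148.175.255.255) -> 51.82.84.53
  148.170.0.0/15 (148.170.0.0 - 148.171.255.255) -> 51.82.84.165
More-specific entries that do NOT match:
  148.170.214.96/27 (148.170.214.96 - 148.170.214.127) does not contain 148.170.214.51
  148.170.150.32/27 (148.170.150.32 - 148.170.150.63) does not contain 148.170.214.51
  148.170.215.0/26 (148.170.215.0 - 148.170.215.63) does not contain 148.170.214.51
  148.170.210.0/24 (148.170.210.0 - 148.170.210.255) does not contain 148.170.214.51
  148.170.212.0/23 (148.170.212.0 - 148.170.213.255) does not contain 148.170.214.51
  148.170.216.0/21 (148.170.216.0 - 148.170.223.255) does not contain 148.170.214.51
  148.170.192.0/20 (148.170.192.0 - 148.170.207.255) does not contain 148.170.214.51
  148.170.224.0/19 (148.170.224.0 - 148.170.255.255) does not contain 148.170.214.51
  148.171.192.0/18 (148.171.192.0 - 148.171.255.255) does not contain 148.170.214.51
Longest matching prefix is /15 -> next hop 51.82.84.165.

51.82.84.165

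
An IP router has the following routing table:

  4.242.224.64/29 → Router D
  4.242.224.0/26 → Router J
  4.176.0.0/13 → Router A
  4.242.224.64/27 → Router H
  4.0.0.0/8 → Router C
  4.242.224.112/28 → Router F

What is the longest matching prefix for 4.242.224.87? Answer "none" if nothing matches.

4.242.224.64/27

Entries matching 4.242.224.87:
  4.0.0.0/8 (4.0.0.0 - 4.255.255.255)
  4.242.224.64/27 (4.242.224.64 - 4.242.224.95)
Most specific is 4.242.224.64/27.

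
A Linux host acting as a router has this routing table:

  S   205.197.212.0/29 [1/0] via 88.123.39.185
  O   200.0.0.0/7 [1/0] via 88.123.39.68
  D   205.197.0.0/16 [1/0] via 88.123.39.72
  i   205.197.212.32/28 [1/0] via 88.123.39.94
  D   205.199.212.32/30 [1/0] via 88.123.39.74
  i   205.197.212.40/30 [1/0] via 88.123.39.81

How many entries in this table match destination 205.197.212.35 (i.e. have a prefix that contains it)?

Prefixes containing 205.197.212.35:
  205.197.0.0/16 (205.197.0.0 - 205.197.255.255)
  205.197.212.32/28 (205.197.212.32 - 205.197.212.47)
Total matching entries: 2.

2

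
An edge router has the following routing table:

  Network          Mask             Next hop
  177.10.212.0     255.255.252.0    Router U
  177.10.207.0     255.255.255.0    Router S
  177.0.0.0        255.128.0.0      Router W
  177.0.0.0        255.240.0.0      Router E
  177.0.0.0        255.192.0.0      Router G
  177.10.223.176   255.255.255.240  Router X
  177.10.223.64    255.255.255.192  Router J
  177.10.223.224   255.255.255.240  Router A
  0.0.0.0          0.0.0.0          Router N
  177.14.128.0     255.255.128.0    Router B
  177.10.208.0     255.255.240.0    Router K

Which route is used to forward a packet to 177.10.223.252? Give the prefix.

Entries matching 177.10.223.252:
  0.0.0.0/0 (default, matches everything)
  177.0.0.0/9 (177.0.0.0 - 177.127.255.255)
  177.0.0.0/10 (177.0.0.0 - 177.63.255.255)
  177.0.0.0/12 (177.0.0.0 - 177.15.255.255)
  177.10.208.0/20 (177.10.208.0 - 177.10.223.255)
Most specific is 177.10.208.0/20.

177.10.208.0/20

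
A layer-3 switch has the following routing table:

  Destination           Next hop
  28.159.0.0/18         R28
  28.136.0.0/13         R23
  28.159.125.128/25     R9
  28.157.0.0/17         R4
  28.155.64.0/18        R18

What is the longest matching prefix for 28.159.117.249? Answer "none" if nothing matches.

28.159.117.249 is outside every listed prefix and there is no default route.

none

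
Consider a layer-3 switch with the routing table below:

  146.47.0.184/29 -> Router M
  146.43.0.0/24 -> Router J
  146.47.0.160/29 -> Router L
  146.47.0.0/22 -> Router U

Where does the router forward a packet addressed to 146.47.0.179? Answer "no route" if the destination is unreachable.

Router U

Routes whose prefix contains 146.47.0.179:
  146.47.0.0/22 (146.47.0.0 - 146.47.3.255) -> Router U
More-specific entries that do NOT match:
  146.47.0.184/29 (146.47.0.184 - 146.47.0.191) does not contain 146.47.0.179
  146.47.0.160/29 (146.47.0.160 - 146.47.0.167) does not contain 146.47.0.179
  146.43.0.0/24 (146.43.0.0 - 146.43.0.255) does not contain 146.47.0.179
Longest matching prefix is /22 -> next hop Router U.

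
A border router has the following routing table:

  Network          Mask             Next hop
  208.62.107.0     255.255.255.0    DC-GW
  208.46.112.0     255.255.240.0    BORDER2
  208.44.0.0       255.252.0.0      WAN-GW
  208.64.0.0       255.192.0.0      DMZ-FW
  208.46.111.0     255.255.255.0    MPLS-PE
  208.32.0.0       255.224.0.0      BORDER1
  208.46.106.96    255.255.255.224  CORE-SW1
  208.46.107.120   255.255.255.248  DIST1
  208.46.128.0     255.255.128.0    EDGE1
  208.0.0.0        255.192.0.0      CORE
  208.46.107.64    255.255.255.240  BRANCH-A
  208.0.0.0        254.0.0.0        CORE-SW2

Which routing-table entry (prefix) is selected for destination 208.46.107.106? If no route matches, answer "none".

Entries matching 208.46.107.106:
  208.0.0.0/7 (208.0.0.0 - 209.255.255.255)
  208.0.0.0/10 (208.0.0.0 - 208.63.255.255)
  208.32.0.0/11 (208.32.0.0 - 208.63.255.255)
  208.44.0.0/14 (208.44.0.0 - 208.47.255.255)
Most specific is 208.44.0.0/14.

208.44.0.0/14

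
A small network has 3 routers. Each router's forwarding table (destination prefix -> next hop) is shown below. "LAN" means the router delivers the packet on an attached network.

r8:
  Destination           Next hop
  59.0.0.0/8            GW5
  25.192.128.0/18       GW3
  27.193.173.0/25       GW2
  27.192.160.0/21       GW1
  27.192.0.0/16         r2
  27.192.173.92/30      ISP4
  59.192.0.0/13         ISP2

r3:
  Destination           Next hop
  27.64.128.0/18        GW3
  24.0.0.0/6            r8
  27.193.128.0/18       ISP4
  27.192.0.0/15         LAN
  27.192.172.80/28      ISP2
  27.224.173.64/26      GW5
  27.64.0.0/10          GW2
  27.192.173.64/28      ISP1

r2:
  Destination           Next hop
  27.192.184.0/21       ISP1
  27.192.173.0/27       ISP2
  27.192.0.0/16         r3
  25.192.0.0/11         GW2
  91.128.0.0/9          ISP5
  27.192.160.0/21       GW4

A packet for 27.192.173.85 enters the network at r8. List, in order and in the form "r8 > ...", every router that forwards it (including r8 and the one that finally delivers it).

r8 > r2 > r3

At r8: longest match for 27.192.173.85 is 27.192.0.0/16 -> r2
At r2: longest match for 27.192.173.85 is 27.192.0.0/16 -> r3
At r3: longest match for 27.192.173.85 is 27.192.0.0/15 -> LAN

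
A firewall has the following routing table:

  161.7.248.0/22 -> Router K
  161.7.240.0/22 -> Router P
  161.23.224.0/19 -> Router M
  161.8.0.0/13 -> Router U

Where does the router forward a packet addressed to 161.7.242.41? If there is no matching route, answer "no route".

Routes whose prefix contains 161.7.242.41:
  161.7.240.0/22 (161.7.240.0 - 161.7.243.255) -> Router P
Longest matching prefix is /22 -> next hop Router P.

Router P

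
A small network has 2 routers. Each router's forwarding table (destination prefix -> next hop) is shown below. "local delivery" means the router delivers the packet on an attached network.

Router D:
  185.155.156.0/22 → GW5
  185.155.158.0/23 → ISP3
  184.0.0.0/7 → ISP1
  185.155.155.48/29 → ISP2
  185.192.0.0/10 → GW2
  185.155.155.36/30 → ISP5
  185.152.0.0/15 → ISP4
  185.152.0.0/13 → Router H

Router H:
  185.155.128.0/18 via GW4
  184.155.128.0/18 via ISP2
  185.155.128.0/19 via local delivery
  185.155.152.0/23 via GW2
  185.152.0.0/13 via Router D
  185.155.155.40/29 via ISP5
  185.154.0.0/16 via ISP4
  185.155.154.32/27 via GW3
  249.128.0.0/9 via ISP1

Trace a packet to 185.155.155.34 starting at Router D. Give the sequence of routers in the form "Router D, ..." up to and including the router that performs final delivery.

At Router D: longest match for 185.155.155.34 is 185.152.0.0/13 -> Router H
At Router H: longest match for 185.155.155.34 is 185.155.128.0/19 -> local delivery

Router D, Router H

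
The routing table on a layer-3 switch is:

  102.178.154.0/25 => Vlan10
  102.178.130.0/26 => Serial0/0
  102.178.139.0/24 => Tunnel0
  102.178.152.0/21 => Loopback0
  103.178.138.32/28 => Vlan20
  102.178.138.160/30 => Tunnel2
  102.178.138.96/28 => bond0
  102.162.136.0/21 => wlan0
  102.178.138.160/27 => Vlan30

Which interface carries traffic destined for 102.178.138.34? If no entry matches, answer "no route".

No entry's prefix contains 102.178.138.34; there is no default route.

no route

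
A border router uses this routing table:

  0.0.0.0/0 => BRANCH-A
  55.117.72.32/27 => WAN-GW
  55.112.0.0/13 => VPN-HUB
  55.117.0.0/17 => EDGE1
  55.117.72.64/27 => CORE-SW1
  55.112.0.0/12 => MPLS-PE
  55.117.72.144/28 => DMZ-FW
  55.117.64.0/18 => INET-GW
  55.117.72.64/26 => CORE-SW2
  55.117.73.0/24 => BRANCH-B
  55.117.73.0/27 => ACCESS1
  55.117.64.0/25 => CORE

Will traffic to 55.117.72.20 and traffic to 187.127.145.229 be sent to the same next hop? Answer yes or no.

no

55.117.72.20: longest match 55.117.64.0/18 -> INET-GW
187.127.145.229: longest match 0.0.0.0/0 -> BRANCH-A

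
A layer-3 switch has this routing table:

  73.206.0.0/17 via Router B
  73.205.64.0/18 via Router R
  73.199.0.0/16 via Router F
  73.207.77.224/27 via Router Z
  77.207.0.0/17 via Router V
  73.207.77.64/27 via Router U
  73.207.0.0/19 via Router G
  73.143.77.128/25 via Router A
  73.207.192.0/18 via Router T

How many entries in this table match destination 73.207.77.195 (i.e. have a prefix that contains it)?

No listed prefix contains 73.207.77.195.
Total matching entries: 0.

0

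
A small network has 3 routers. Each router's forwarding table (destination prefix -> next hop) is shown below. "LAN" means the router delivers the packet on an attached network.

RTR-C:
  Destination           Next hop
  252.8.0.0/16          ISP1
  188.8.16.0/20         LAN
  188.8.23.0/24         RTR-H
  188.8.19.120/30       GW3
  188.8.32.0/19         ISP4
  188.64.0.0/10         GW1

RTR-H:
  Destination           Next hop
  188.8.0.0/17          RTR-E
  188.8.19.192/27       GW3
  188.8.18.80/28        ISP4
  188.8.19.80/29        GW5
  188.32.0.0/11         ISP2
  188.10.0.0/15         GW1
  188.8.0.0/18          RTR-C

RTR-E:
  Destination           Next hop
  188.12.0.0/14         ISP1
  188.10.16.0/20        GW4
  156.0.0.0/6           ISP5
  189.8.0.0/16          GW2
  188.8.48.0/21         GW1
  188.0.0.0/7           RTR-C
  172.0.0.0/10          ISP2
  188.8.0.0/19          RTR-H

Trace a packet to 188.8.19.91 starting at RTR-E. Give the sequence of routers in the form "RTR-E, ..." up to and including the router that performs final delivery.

At RTR-E: longest match for 188.8.19.91 is 188.8.0.0/19 -> RTR-H
At RTR-H: longest match for 188.8.19.91 is 188.8.0.0/18 -> RTR-C
At RTR-C: longest match for 188.8.19.91 is 188.8.16.0/20 -> LAN

RTR-E, RTR-H, RTR-C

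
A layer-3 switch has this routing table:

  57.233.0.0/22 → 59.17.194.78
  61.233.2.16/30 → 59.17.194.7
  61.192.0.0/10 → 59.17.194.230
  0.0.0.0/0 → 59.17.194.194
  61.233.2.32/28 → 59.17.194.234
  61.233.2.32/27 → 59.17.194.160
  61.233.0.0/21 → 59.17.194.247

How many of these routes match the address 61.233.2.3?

3

Prefixes containing 61.233.2.3:
  0.0.0.0/0 (default, matches everything)
  61.192.0.0/10 (61.192.0.0 - 61.255.255.255)
  61.233.0.0/21 (61.233.0.0 - 61.233.7.255)
Total matching entries: 3.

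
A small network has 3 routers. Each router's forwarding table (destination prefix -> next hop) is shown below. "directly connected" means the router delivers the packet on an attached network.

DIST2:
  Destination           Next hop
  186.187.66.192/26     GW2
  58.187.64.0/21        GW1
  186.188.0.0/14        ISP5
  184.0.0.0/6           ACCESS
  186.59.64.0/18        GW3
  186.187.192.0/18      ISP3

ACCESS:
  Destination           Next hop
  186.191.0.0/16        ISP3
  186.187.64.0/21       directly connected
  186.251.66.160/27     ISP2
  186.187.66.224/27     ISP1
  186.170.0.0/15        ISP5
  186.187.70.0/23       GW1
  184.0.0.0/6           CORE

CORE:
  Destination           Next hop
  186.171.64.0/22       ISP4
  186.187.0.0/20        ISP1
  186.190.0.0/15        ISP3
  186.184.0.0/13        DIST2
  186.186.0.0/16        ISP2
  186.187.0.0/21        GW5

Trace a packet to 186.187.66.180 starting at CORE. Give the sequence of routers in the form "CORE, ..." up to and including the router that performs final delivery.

CORE, DIST2, ACCESS

At CORE: longest match for 186.187.66.180 is 186.184.0.0/13 -> DIST2
At DIST2: longest match for 186.187.66.180 is 184.0.0.0/6 -> ACCESS
At ACCESS: longest match for 186.187.66.180 is 186.187.64.0/21 -> directly connected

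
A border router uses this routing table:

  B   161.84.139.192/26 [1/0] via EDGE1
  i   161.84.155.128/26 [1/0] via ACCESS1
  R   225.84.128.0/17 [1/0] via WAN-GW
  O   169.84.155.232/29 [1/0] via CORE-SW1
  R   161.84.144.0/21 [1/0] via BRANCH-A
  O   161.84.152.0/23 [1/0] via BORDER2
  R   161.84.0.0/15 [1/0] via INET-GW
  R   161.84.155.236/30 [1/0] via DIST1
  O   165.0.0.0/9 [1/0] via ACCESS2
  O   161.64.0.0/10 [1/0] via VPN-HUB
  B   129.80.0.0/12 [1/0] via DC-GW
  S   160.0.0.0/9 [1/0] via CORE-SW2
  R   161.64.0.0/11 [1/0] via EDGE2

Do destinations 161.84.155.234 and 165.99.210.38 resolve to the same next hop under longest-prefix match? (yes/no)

no

161.84.155.234: longest match 161.84.0.0/15 -> INET-GW
165.99.210.38: longest match 165.0.0.0/9 -> ACCESS2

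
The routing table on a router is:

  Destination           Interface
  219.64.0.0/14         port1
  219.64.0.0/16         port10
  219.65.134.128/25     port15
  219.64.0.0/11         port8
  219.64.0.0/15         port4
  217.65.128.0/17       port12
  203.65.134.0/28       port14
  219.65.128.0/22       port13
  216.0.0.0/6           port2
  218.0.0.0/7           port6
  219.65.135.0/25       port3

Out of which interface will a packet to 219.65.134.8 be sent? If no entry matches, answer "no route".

Routes whose prefix contains 219.65.134.8:
  216.0.0.0/6 (216.0.0.0 - 219.255.255.255) -> port2
  218.0.0.0/7 (218.0.0.0 - 219.255.255.255) -> port6
  219.64.0.0/11 (219.64.0.0 - 219.95.255.255) -> port8
  219.64.0.0/14 (219.64.0.0 - 219.67.255.255) -> port1
  219.64.0.0/15 (219.64.0.0 - 219.65.255.255) -> port4
More-specific entries that do NOT match:
  203.65.134.0/28 (203.65.134.0 - 203.65.134.15) does not contain 219.65.134.8
  219.65.134.128/25 (219.65.134.128 - 219.65.134.255) does not contain 219.65.134.8
  219.65.135.0/25 (219.65.135.0 - 219.65.135.127) does not contain 219.65.134.8
  219.65.128.0/22 (219.65.128.0 - 219.65.131.255) does not contain 219.65.134.8
  217.65.128.0/17 (217.65.128.0 - 217.65.255.255) does not contain 219.65.134.8
  219.64.0.0/16 (219.64.0.0 - 219.64.255.255) does not contain 219.65.134.8
Longest matching prefix is /15 -> interface port4.

port4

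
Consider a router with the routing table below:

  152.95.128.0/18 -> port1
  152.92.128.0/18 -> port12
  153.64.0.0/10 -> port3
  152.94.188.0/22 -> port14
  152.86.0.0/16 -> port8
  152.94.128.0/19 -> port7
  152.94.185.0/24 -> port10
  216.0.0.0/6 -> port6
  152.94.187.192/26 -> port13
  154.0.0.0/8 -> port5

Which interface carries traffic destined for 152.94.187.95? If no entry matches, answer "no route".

no route

No entry's prefix contains 152.94.187.95; there is no default route.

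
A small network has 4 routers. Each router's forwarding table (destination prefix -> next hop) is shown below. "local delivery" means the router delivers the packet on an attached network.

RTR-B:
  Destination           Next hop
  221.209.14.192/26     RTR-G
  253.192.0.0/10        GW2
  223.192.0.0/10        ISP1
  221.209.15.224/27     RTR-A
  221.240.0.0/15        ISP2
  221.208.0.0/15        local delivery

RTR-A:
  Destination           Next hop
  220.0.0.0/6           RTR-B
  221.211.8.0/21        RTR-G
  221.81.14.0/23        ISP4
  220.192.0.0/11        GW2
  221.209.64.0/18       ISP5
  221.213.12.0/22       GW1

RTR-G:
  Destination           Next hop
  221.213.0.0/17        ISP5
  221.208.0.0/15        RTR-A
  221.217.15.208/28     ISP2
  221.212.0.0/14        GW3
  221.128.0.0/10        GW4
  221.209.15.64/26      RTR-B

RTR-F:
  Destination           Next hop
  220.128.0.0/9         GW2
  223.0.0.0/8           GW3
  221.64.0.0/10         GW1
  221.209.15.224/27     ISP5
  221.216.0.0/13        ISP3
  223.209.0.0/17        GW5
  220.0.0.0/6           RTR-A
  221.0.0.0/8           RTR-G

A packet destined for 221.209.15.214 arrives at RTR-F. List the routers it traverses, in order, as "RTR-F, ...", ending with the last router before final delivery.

RTR-F, RTR-G, RTR-A, RTR-B

At RTR-F: longest match for 221.209.15.214 is 221.0.0.0/8 -> RTR-G
At RTR-G: longest match for 221.209.15.214 is 221.208.0.0/15 -> RTR-A
At RTR-A: longest match for 221.209.15.214 is 220.0.0.0/6 -> RTR-B
At RTR-B: longest match for 221.209.15.214 is 221.208.0.0/15 -> local delivery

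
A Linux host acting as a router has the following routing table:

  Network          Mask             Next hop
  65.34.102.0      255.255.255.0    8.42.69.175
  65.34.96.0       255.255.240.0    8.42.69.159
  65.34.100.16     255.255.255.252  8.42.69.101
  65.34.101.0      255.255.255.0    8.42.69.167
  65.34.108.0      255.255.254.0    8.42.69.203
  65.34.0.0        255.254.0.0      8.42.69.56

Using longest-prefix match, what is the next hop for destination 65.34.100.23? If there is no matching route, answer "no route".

8.42.69.159

Routes whose prefix contains 65.34.100.23:
  65.34.0.0/15 (65.34.0.0 - 65.35.255.255) -> 8.42.69.56
  65.34.96.0/20 (65.34.96.0 - 65.34.111.255) -> 8.42.69.159
More-specific entries that do NOT match:
  65.34.100.16/30 (65.34.100.16 - 65.34.100.19) does not contain 65.34.100.23
  65.34.102.0/24 (65.34.102.0 - 65.34.102.255) does not contain 65.34.100.23
  65.34.101.0/24 (65.34.101.0 - 65.34.101.255) does not contain 65.34.100.23
  65.34.108.0/23 (65.34.108.0 - 65.34.109.255) does not contain 65.34.100.23
Longest matching prefix is /20 -> next hop 8.42.69.159.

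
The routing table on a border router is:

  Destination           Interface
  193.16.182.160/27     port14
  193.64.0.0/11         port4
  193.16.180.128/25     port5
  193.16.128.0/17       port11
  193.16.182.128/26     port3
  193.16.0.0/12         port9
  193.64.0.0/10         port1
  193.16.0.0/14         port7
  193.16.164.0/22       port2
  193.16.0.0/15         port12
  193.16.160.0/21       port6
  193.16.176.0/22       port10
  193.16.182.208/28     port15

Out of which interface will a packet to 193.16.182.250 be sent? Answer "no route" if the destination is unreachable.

Routes whose prefix contains 193.16.182.250:
  193.16.0.0/12 (193.16.0.0 - 193.31.255.255) -> port9
  193.16.0.0/14 (193.16.0.0 - 193.19.255.255) -> port7
  193.16.0.0/15 (193.16.0.0 - 193.17.255.255) -> port12
  193.16.128.0/17 (193.16.128.0 - 193.16.255.255) -> port11
More-specific entries that do NOT match:
  193.16.182.208/28 (193.16.182.208 - 193.16.182.223) does not contain 193.16.182.250
  193.16.182.160/27 (193.16.182.160 - 193.16.182.191) does not contain 193.16.182.250
  193.16.182.128/26 (193.16.182.128 - 193.16.182.191) does not contain 193.16.182.250
  193.16.180.128/25 (193.16.180.128 - 193.16.180.255) does not contain 193.16.182.250
  193.16.164.0/22 (193.16.164.0 - 193.16.167.255) does not contain 193.16.182.250
  193.16.176.0/22 (193.16.176.0 - 193.16.179.255) does not contain 193.16.182.250
  193.16.160.0/21 (193.16.160.0 - 193.16.167.255) does not contain 193.16.182.250
Longest matching prefix is /17 -> interface port11.

port11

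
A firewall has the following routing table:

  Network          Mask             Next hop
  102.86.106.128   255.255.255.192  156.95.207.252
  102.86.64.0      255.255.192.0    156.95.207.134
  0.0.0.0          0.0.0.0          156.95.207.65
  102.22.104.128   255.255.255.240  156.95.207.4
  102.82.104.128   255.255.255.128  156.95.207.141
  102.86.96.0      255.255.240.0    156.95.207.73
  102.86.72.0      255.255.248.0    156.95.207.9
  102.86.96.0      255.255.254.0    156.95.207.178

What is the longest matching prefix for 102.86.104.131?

102.86.96.0/20

Entries matching 102.86.104.131:
  0.0.0.0/0 (default, matches everything)
  102.86.64.0/18 (102.86.64.0 - 102.86.127.255)
  102.86.96.0/20 (102.86.96.0 - 102.86.111.255)
Most specific is 102.86.96.0/20.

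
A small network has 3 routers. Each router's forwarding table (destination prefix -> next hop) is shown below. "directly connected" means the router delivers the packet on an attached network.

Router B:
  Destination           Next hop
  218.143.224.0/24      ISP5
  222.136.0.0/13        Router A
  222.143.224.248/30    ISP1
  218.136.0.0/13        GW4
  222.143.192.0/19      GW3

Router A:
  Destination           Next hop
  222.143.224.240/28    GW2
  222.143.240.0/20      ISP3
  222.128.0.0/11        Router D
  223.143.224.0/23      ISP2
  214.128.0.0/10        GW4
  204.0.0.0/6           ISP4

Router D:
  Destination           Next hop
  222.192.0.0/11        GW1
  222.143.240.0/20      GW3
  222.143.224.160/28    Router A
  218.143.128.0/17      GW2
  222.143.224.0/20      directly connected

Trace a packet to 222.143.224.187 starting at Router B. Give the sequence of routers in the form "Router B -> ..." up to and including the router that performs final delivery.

At Router B: longest match for 222.143.224.187 is 222.136.0.0/13 -> Router A
At Router A: longest match for 222.143.224.187 is 222.128.0.0/11 -> Router D
At Router D: longest match for 222.143.224.187 is 222.143.224.0/20 -> directly connected

Router B -> Router A -> Router D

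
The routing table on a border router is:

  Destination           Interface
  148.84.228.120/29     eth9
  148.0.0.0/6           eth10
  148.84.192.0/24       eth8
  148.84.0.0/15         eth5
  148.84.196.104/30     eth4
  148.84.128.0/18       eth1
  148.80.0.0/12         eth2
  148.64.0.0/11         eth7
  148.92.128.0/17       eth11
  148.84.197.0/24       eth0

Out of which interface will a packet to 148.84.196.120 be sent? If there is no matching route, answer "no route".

Routes whose prefix contains 148.84.196.120:
  148.0.0.0/6 (148.0.0.0 - 151.255.255.255) -> eth10
  148.64.0.0/11 (148.64.0.0 - 148.95.255.255) -> eth7
  148.80.0.0/12 (148.80.0.0 - 148.95.255.255) -> eth2
  148.84.0.0/15 (148.84.0.0 - 148.85.255.255) -> eth5
More-specific entries that do NOT match:
  148.84.196.104/30 (148.84.196.104 - 148.84.196.107) does not contain 148.84.196.120
  148.84.228.120/29 (148.84.228.120 - 148.84.228.127) does not contain 148.84.196.120
  148.84.192.0/24 (148.84.192.0 - 148.84.192.255) does not contain 148.84.196.120
  148.84.197.0/24 (148.84.197.0 - 148.84.197.255) does not contain 148.84.196.120
  148.84.128.0/18 (148.84.128.0 - 148.84.191.255) does not contain 148.84.196.120
  148.92.128.0/17 (148.92.128.0 - 148.92.255.255) does not contain 148.84.196.120
Longest matching prefix is /15 -> interface eth5.

eth5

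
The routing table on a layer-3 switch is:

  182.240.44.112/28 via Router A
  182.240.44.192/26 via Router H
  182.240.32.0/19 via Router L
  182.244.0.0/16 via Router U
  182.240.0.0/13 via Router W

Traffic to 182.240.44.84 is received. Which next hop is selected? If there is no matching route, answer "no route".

Routes whose prefix contains 182.240.44.84:
  182.240.0.0/13 (182.240.0.0 - 182.247.255.255) -> Router W
  182.240.32.0/19 (182.240.32.0 - 182.240.63.255) -> Router L
More-specific entries that do NOT match:
  182.240.44.112/28 (182.240.44.112 - 182.240.44.127) does not contain 182.240.44.84
  182.240.44.192/26 (182.240.44.192 - 182.240.44.255) does not contain 182.240.44.84
Longest matching prefix is /19 -> next hop Router L.

Router L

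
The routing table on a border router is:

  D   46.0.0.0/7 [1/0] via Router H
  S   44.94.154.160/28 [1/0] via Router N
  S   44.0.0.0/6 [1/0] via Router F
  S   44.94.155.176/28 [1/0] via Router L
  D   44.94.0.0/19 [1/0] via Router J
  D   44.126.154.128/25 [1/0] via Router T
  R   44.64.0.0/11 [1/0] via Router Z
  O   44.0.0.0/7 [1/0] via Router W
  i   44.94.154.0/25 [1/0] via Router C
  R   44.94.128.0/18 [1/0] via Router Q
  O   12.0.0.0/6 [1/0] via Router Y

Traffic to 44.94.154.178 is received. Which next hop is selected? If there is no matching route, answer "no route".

Router Q

Routes whose prefix contains 44.94.154.178:
  44.0.0.0/6 (44.0.0.0 - 47.255.255.255) -> Router F
  44.0.0.0/7 (44.0.0.0 - 45.255.255.255) -> Router W
  44.64.0.0/11 (44.64.0.0 - 44.95.255.255) -> Router Z
  44.94.128.0/18 (44.94.128.0 - 44.94.191.255) -> Router Q
More-specific entries that do NOT match:
  44.94.154.160/28 (44.94.154.160 - 44.94.154.175) does not contain 44.94.154.178
  44.94.155.176/28 (44.94.155.176 - 44.94.155.191) does not contain 44.94.154.178
  44.126.154.128/25 (44.126.154.128 - 44.126.154.255) does not contain 44.94.154.178
  44.94.154.0/25 (44.94.154.0 - 44.94.154.127) does not contain 44.94.154.178
  44.94.0.0/19 (44.94.0.0 - 44.94.31.255) does not contain 44.94.154.178
Longest matching prefix is /18 -> next hop Router Q.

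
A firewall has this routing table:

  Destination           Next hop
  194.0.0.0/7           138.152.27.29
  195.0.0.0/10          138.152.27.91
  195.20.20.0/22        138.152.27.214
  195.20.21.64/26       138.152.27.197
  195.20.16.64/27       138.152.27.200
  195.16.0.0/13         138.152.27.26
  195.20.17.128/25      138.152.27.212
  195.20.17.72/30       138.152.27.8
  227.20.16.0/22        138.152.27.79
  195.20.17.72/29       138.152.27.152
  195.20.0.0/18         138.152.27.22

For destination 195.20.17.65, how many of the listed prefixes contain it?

4

Prefixes containing 195.20.17.65:
  194.0.0.0/7 (194.0.0.0 - 195.255.255.255)
  195.0.0.0/10 (195.0.0.0 - 195.63.255.255)
  195.16.0.0/13 (195.16.0.0 - 195.23.255.255)
  195.20.0.0/18 (195.20.0.0 - 195.20.63.255)
Total matching entries: 4.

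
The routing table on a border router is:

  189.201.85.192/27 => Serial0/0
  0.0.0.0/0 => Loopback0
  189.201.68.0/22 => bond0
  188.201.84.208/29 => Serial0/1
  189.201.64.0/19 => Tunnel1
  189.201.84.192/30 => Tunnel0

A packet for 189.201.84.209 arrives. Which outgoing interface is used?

Routes whose prefix contains 189.201.84.209:
  0.0.0.0/0 (default, matches everything) -> Loopback0
  189.201.64.0/19 (189.201.64.0 - 189.201.95.255) -> Tunnel1
More-specific entries that do NOT match:
  189.201.84.192/30 (189.201.84.192 - 189.201.84.195) does not contain 189.201.84.209
  188.201.84.208/29 (188.201.84.208 - 188.201.84.215) does not contain 189.201.84.209
  189.201.85.192/27 (189.201.85.192 - 189.201.85.223) does not contain 189.201.84.209
  189.201.68.0/22 (189.201.68.0 - 189.201.71.255) does not contain 189.201.84.209
Longest matching prefix is /19 -> interface Tunnel1.

Tunnel1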